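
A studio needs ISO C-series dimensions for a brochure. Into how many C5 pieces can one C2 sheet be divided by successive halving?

Each ISO step halves the sheet: 1 × C2 → 2 × C3 → 4 × C4 → 8 × C5
From C2 to C5 is 3 halving steps: 2^3 = 8.

8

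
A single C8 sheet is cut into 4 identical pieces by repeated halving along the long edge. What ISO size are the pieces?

C10

4 = 2^2, so 2 halving steps.
C8 → C9 → … → C10 after 2 steps.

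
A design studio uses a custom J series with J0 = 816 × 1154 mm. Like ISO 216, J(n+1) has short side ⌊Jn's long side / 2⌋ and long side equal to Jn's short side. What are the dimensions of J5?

144 × 204 mm

J1: ⌊1154/2⌋ × 816 = 577 × 816 mm
J2: ⌊816/2⌋ × 577 = 408 × 577 mm
J3: ⌊577/2⌋ × 408 = 288 × 408 mm
J4: ⌊408/2⌋ × 288 = 204 × 288 mm
J5: ⌊288/2⌋ × 204 = 144 × 204 mm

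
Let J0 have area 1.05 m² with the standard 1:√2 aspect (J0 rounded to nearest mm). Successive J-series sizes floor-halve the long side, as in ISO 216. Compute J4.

Let J0's short side be w mm. w · w√2 = 1.05 m² = 1,050,000 mm², so w ≈ 861.7 mm and w√2 ≈ 1218.6 mm → J0 = 862 × 1219 mm.
J1: ⌊1219/2⌋ × 862 = 609 × 862 mm
J2: ⌊862/2⌋ × 609 = 431 × 609 mm
J3: ⌊609/2⌋ × 431 = 304 × 431 mm
J4: ⌊431/2⌋ × 304 = 215 × 304 mm

215 × 304 mm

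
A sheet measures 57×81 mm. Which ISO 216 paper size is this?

C8 (57 × 81 mm)

Aspect ratio 81/57 ≈ 1.421 — close to the ISO √2 ≈ 1.414.
In the C-series (envelope sizes, between A and B): C8 = 57 × 81 mm.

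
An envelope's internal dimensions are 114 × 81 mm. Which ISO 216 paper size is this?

C7 (81 × 114 mm)

Aspect ratio 114/81 ≈ 1.407 — close to the ISO √2 ≈ 1.414.
In the C-series (envelope sizes, between A and B): C7 = 81 × 114 mm.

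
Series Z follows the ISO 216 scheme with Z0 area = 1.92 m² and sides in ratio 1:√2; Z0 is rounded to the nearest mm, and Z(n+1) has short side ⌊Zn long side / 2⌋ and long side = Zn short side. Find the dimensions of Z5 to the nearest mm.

Let Z0's short side be w mm. w · w√2 = 1.92 m² = 1,920,000 mm², so w ≈ 1165.2 mm and w√2 ≈ 1647.8 mm → Z0 = 1165 × 1648 mm.
Z1: ⌊1648/2⌋ × 1165 = 824 × 1165 mm
Z2: ⌊1165/2⌋ × 824 = 582 × 824 mm
Z3: ⌊824/2⌋ × 582 = 412 × 582 mm
Z4: ⌊582/2⌋ × 412 = 291 × 412 mm
Z5: ⌊412/2⌋ × 291 = 206 × 291 mm

206 × 291 mm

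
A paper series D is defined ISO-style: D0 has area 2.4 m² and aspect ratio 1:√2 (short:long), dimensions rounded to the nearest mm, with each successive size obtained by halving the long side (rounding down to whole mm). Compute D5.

Let D0's short side be w mm. w · w√2 = 2.4 m² = 2,400,000 mm², so w ≈ 1302.7 mm and w√2 ≈ 1842.3 mm → D0 = 1303 × 1842 mm.
D1: ⌊1842/2⌋ × 1303 = 921 × 1303 mm
D2: ⌊1303/2⌋ × 921 = 651 × 921 mm
D3: ⌊921/2⌋ × 651 = 460 × 651 mm
D4: ⌊651/2⌋ × 460 = 325 × 460 mm
D5: ⌊460/2⌋ × 325 = 230 × 325 mm

230 × 325 mm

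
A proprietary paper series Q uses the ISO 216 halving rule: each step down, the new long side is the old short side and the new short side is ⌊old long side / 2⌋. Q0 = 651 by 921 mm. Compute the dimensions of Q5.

Q1: ⌊921/2⌋ × 651 = 460 × 651 mm
Q2: ⌊651/2⌋ × 460 = 325 × 460 mm
Q3: ⌊460/2⌋ × 325 = 230 × 325 mm
Q4: ⌊325/2⌋ × 230 = 162 × 230 mm
Q5: ⌊230/2⌋ × 162 = 115 × 162 mm

115 × 162 mm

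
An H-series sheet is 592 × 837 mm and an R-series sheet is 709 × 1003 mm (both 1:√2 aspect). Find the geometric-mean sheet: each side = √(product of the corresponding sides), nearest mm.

Short side: √(592 · 709) = √419728 ≈ 647.9 → 648 mm
Long side: √(837 · 1003) = √839511 ≈ 916.2 → 916 mm

648 × 916 mm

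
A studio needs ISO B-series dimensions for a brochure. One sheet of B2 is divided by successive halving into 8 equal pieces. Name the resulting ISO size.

8 = 2^3, so 3 halving steps.
B2 → B3 → … → B5 after 3 steps.

B5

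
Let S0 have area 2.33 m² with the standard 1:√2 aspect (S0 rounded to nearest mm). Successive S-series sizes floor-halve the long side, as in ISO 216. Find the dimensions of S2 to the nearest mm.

Let S0's short side be w mm. w · w√2 = 2.33 m² = 2,330,000 mm², so w ≈ 1283.6 mm and w√2 ≈ 1815.2 mm → S0 = 1284 × 1815 mm.
S1: ⌊1815/2⌋ × 1284 = 907 × 1284 mm
S2: ⌊1284/2⌋ × 907 = 642 × 907 mm

642 × 907 mm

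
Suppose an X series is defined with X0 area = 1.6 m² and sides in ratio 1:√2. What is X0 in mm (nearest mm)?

1064 × 1504 mm

Let the short side be w mm. Then w · w√2 = 1.6 m² = 1,600,000 mm².
w² = 1,600,000/√2, so w ≈ 1063.7 mm; long side = w√2 ≈ 1504.2 mm.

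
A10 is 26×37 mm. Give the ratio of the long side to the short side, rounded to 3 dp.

37 / 26 = 1.423
ISO 216 targets √2 ≈ 1.414; the +0.009 deviation is from mm rounding.

1.423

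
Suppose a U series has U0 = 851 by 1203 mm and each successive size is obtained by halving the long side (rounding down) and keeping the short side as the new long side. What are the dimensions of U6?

106 × 150 mm

U1 = 601 × 851 mm (from U0 by 1 halving).
U2: ⌊851/2⌋ × 601 = 425 × 601 mm
U3: ⌊601/2⌋ × 425 = 300 × 425 mm
U4: ⌊425/2⌋ × 300 = 212 × 300 mm
U5: ⌊300/2⌋ × 212 = 150 × 212 mm
U6: ⌊212/2⌋ × 150 = 106 × 150 mm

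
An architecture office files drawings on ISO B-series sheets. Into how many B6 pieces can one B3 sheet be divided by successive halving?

B3 = 353 × 500 mm; B6 = 125 × 176 mm.
Each halving step doubles the count; 3 steps from B3 to B6.
2^3 = 8.

8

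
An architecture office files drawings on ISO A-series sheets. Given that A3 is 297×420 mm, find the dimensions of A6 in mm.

105 × 148 mm

A4: ⌊420/2⌋ × 297 = 210 × 297 mm
A5: ⌊297/2⌋ × 210 = 148 × 210 mm
A6: ⌊210/2⌋ × 148 = 105 × 148 mm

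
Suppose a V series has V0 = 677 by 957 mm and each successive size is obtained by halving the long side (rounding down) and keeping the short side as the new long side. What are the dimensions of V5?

V1: ⌊957/2⌋ × 677 = 478 × 677 mm
V2: ⌊677/2⌋ × 478 = 338 × 478 mm
V3: ⌊478/2⌋ × 338 = 239 × 338 mm
V4: ⌊338/2⌋ × 239 = 169 × 239 mm
V5: ⌊239/2⌋ × 169 = 119 × 169 mm

119 × 169 mm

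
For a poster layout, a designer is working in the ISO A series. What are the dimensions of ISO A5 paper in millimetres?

A0 = 841 × 1189 mm (A0 has area 1 m², aspect 1:√2).
A1: ⌊1189/2⌋ × 841 = 594 × 841 mm
A2: ⌊841/2⌋ × 594 = 420 × 594 mm
A3: ⌊594/2⌋ × 420 = 297 × 420 mm
A4: ⌊420/2⌋ × 297 = 210 × 297 mm
A5: ⌊297/2⌋ × 210 = 148 × 210 mm

148 × 210 mm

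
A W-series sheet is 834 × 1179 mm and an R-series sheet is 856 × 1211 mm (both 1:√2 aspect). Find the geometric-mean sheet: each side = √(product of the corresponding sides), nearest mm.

Short side: √(834 · 856) = √713904 ≈ 844.9 → 845 mm
Long side: √(1179 · 1211) = √1427769 ≈ 1194.9 → 1195 mm

845 × 1195 mm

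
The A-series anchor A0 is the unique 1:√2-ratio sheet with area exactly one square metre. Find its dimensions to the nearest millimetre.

Let the short side be w mm. Then the long side is w√2 and w · w√2 = 10⁶ mm².
w² = 10⁶/√2, so w = 1000 / 2^(1/4) ≈ 840.9 mm; long side = 1000 · 2^(1/4) ≈ 1189.2 mm.

841 × 1189 mm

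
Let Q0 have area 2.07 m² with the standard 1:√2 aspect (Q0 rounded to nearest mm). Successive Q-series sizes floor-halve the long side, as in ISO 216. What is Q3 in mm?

427 × 605 mm

Let Q0's short side be w mm. w · w√2 = 2.07 m² = 2,070,000 mm², so w ≈ 1209.8 mm and w√2 ≈ 1711.0 mm → Q0 = 1210 × 1711 mm.
Q1: ⌊1711/2⌋ × 1210 = 855 × 1210 mm
Q2: ⌊1210/2⌋ × 855 = 605 × 855 mm
Q3: ⌊855/2⌋ × 605 = 427 × 605 mm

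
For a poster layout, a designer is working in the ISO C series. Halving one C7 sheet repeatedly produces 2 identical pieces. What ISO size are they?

C8

2 = 2^1, so 1 halving step.
C7 → C8 → … → C8 after 1 step.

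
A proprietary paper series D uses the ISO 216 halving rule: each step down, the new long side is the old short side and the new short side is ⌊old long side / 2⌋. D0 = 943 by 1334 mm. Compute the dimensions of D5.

166 × 235 mm

D1: ⌊1334/2⌋ × 943 = 667 × 943 mm
D2: ⌊943/2⌋ × 667 = 471 × 667 mm
D3: ⌊667/2⌋ × 471 = 333 × 471 mm
D4: ⌊471/2⌋ × 333 = 235 × 333 mm
D5: ⌊333/2⌋ × 235 = 166 × 235 mm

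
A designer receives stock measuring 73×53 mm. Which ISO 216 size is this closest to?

Aspect ratio 73/53 ≈ 1.377 (ISO target is √2 ≈ 1.414).
In the A-series (A0 area = 1 m²): A8 = 52 × 74 mm.
Off by 2 mm total — nearest standard size.

A8 (52 × 74 mm)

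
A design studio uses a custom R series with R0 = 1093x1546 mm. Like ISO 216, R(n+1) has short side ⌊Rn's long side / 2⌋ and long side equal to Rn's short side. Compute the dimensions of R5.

193 × 273 mm

R1: ⌊1546/2⌋ × 1093 = 773 × 1093 mm
R2: ⌊1093/2⌋ × 773 = 546 × 773 mm
R3: ⌊773/2⌋ × 546 = 386 × 546 mm
R4: ⌊546/2⌋ × 386 = 273 × 386 mm
R5: ⌊386/2⌋ × 273 = 193 × 273 mm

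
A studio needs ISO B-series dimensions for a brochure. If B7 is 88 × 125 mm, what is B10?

31 × 44 mm

B8: ⌊125/2⌋ × 88 = 62 × 88 mm
B9: ⌊88/2⌋ × 62 = 44 × 62 mm
B10: ⌊62/2⌋ × 44 = 31 × 44 mm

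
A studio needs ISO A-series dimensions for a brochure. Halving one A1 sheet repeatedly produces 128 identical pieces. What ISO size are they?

128 = 2^7, so 7 halving steps.
A1 → A2 → … → A8 after 7 steps.

A8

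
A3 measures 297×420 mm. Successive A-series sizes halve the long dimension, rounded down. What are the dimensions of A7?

74 × 105 mm

A4: ⌊420/2⌋ × 297 = 210 × 297 mm
A5: ⌊297/2⌋ × 210 = 148 × 210 mm
A6: ⌊210/2⌋ × 148 = 105 × 148 mm
A7: ⌊148/2⌋ × 105 = 74 × 105 mm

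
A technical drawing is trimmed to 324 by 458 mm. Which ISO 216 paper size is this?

Aspect ratio 458/324 ≈ 1.414 — close to the ISO √2 ≈ 1.414.
In the C-series (envelope sizes, between A and B): C3 = 324 × 458 mm.

C3 (324 × 458 mm)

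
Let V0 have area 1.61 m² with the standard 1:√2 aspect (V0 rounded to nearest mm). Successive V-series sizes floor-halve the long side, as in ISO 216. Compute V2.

533 × 754 mm

Let V0's short side be w mm. w · w√2 = 1.61 m² = 1,610,000 mm², so w ≈ 1067.0 mm and w√2 ≈ 1508.9 mm → V0 = 1067 × 1509 mm.
V1: ⌊1509/2⌋ × 1067 = 754 × 1067 mm
V2: ⌊1067/2⌋ × 754 = 533 × 754 mm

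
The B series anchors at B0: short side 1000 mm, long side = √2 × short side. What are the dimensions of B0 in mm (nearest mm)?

Short side = 1000 mm; long side = 1000√2 ≈ 1414.2 mm.

1000 × 1414 mm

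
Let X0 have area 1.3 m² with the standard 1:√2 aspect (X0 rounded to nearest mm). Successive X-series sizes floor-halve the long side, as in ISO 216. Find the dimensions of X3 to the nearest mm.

Let X0's short side be w mm. w · w√2 = 1.3 m² = 1,300,000 mm², so w ≈ 958.8 mm and w√2 ≈ 1355.9 mm → X0 = 959 × 1356 mm.
X1: ⌊1356/2⌋ × 959 = 678 × 959 mm
X2: ⌊959/2⌋ × 678 = 479 × 678 mm
X3: ⌊678/2⌋ × 479 = 339 × 479 mm

339 × 479 mm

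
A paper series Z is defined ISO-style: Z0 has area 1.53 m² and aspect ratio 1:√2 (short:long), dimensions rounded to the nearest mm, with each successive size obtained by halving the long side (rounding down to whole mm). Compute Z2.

520 × 735 mm

Let Z0's short side be w mm. w · w√2 = 1.53 m² = 1,530,000 mm², so w ≈ 1040.1 mm and w√2 ≈ 1471.0 mm → Z0 = 1040 × 1471 mm.
Z1: ⌊1471/2⌋ × 1040 = 735 × 1040 mm
Z2: ⌊1040/2⌋ × 735 = 520 × 735 mm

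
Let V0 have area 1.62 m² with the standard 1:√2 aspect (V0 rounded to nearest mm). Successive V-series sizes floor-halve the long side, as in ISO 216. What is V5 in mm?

189 × 267 mm

Let V0's short side be w mm. w · w√2 = 1.62 m² = 1,620,000 mm², so w ≈ 1070.3 mm and w√2 ≈ 1513.6 mm → V0 = 1070 × 1514 mm.
V1: ⌊1514/2⌋ × 1070 = 757 × 1070 mm
V2: ⌊1070/2⌋ × 757 = 535 × 757 mm
V3: ⌊757/2⌋ × 535 = 378 × 535 mm
V4: ⌊535/2⌋ × 378 = 267 × 378 mm
V5: ⌊378/2⌋ × 267 = 189 × 267 mm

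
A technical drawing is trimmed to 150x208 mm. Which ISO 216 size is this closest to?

Aspect ratio 208/150 ≈ 1.387 (ISO target is √2 ≈ 1.414).
In the A-series (A0 area = 1 m²): A5 = 148 × 210 mm.
Off by 4 mm total — nearest standard size.

A5 (148 × 210 mm)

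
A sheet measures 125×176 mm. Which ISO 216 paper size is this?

Aspect ratio 176/125 ≈ 1.408 — close to the ISO √2 ≈ 1.414.
In the B-series (B0 = 1000 × 1414 mm): B6 = 125 × 176 mm.

B6 (125 × 176 mm)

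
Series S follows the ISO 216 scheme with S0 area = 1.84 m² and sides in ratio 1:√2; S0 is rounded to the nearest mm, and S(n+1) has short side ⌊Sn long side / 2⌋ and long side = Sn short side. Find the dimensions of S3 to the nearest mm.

Let S0's short side be w mm. w · w√2 = 1.84 m² = 1,840,000 mm², so w ≈ 1140.6 mm and w√2 ≈ 1613.1 mm → S0 = 1141 × 1613 mm.
S1: ⌊1613/2⌋ × 1141 = 806 × 1141 mm
S2: ⌊1141/2⌋ × 806 = 570 × 806 mm
S3: ⌊806/2⌋ × 570 = 403 × 570 mm

403 × 570 mm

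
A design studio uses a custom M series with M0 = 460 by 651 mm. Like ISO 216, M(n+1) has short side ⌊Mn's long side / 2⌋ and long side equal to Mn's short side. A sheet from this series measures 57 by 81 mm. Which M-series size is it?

M0: 460 × 651 mm
M1: 325 × 460 mm
M2: 230 × 325 mm
M3: 162 × 230 mm
M4: 115 × 162 mm
M5: 81 × 115 mm
M6: 57 × 81 mm
M7: 40 × 57 mm
→ matches M6.

M6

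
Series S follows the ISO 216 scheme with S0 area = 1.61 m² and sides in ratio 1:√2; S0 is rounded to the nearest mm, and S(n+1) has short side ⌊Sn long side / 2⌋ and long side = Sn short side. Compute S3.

Let S0's short side be w mm. w · w√2 = 1.61 m² = 1,610,000 mm², so w ≈ 1067.0 mm and w√2 ≈ 1508.9 mm → S0 = 1067 × 1509 mm.
S1: ⌊1509/2⌋ × 1067 = 754 × 1067 mm
S2: ⌊1067/2⌋ × 754 = 533 × 754 mm
S3: ⌊754/2⌋ × 533 = 377 × 533 mm

377 × 533 mm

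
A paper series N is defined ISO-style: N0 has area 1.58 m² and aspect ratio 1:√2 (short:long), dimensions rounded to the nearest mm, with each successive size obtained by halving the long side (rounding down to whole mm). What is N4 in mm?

Let N0's short side be w mm. w · w√2 = 1.58 m² = 1,580,000 mm², so w ≈ 1057.0 mm and w√2 ≈ 1494.8 mm → N0 = 1057 × 1495 mm.
N1: ⌊1495/2⌋ × 1057 = 747 × 1057 mm
N2: ⌊1057/2⌋ × 747 = 528 × 747 mm
N3: ⌊747/2⌋ × 528 = 373 × 528 mm
N4: ⌊528/2⌋ × 373 = 264 × 373 mm

264 × 373 mm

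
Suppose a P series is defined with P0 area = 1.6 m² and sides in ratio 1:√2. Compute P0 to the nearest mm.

1064 × 1504 mm

Let the short side be w mm. Then w · w√2 = 1.6 m² = 1,600,000 mm².
w² = 1,600,000/√2, so w ≈ 1063.7 mm; long side = w√2 ≈ 1504.2 mm.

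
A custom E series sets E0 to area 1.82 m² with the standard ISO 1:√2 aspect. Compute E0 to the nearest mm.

1134 × 1604 mm

Let the short side be w mm. Then w · w√2 = 1.82 m² = 1,820,000 mm².
w² = 1,820,000/√2, so w ≈ 1134.4 mm; long side = w√2 ≈ 1604.3 mm.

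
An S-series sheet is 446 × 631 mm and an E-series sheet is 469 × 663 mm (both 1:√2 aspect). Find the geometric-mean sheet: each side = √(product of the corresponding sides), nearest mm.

Short side: √(446 · 469) = √209174 ≈ 457.4 → 457 mm
Long side: √(631 · 663) = √418353 ≈ 646.8 → 647 mm

457 × 647 mm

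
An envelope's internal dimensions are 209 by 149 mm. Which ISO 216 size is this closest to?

A5 (148 × 210 mm)

Aspect ratio 209/149 ≈ 1.403 — close to the ISO √2 ≈ 1.414.
In the A-series (A0 area = 1 m²): A5 = 148 × 210 mm.
Off by 2 mm total — nearest standard size.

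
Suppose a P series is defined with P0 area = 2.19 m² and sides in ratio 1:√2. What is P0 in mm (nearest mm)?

1244 × 1760 mm

Let the short side be w mm. Then w · w√2 = 2.19 m² = 2,190,000 mm².
w² = 2,190,000/√2, so w ≈ 1244.4 mm; long side = w√2 ≈ 1759.9 mm.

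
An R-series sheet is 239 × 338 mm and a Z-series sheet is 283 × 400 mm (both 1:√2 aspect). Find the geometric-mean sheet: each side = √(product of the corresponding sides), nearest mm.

260 × 368 mm

Short side: √(239 · 283) = √67637 ≈ 260.1 → 260 mm
Long side: √(338 · 400) = √135200 ≈ 367.7 → 368 mm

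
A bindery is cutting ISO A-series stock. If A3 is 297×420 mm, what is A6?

105 × 148 mm

A4: ⌊420/2⌋ × 297 = 210 × 297 mm
A5: ⌊297/2⌋ × 210 = 148 × 210 mm
A6: ⌊210/2⌋ × 148 = 105 × 148 mm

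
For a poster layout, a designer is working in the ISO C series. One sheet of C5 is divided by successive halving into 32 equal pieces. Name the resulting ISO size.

C10

32 = 2^5, so 5 halving steps.
C5 → C6 → … → C10 after 5 steps.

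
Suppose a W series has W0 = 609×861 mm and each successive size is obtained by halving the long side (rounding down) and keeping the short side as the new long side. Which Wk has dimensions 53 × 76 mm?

W0: 609 × 861 mm
W1: 430 × 609 mm
W2: 304 × 430 mm
W3: 215 × 304 mm
W4: 152 × 215 mm
W5: 107 × 152 mm
W6: 76 × 107 mm
W7: 53 × 76 mm
W8: 38 × 53 mm
→ matches W7.

W7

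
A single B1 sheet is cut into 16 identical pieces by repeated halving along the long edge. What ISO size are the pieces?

B5

16 = 2^4, so 4 halving steps.
B1 → B2 → … → B5 after 4 steps.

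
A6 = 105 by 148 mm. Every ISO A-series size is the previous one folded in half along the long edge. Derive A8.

52 × 74 mm

A7: ⌊148/2⌋ × 105 = 74 × 105 mm
A8: ⌊105/2⌋ × 74 = 52 × 74 mm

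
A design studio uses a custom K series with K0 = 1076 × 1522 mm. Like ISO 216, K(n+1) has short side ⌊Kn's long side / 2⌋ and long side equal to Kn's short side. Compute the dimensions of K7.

K1 = 761 × 1076 mm (from K0 by 1 halving).
K2: ⌊1076/2⌋ × 761 = 538 × 761 mm
K3: ⌊761/2⌋ × 538 = 380 × 538 mm
K4: ⌊538/2⌋ × 380 = 269 × 380 mm
K5: ⌊380/2⌋ × 269 = 190 × 269 mm
K6: ⌊269/2⌋ × 190 = 134 × 190 mm
K7: ⌊190/2⌋ × 134 = 95 × 134 mm

95 × 134 mm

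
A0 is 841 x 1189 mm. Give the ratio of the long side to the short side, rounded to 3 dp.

1.414

1189 / 841 = 1.414
Matches √2 ≈ 1.414 — the ISO 216 defining ratio.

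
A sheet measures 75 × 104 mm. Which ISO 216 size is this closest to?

A7 (74 × 105 mm)

Aspect ratio 104/75 ≈ 1.387 (ISO target is √2 ≈ 1.414).
In the A-series (A0 area = 1 m²): A7 = 74 × 105 mm.
Off by 2 mm total — nearest standard size.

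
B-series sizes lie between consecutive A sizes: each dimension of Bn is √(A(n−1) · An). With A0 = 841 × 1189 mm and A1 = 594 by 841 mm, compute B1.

707 × 1000 mm

Short side: √(841 · 594) = √499554 ≈ 706.8 → 707 mm
Long side: √(1189 · 841) = √999949 ≈ 1000.0 → 1000 mm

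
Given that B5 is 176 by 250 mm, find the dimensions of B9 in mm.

44 × 62 mm

B6: ⌊250/2⌋ × 176 = 125 × 176 mm
B7: ⌊176/2⌋ × 125 = 88 × 125 mm
B8: ⌊125/2⌋ × 88 = 62 × 88 mm
B9: ⌊88/2⌋ × 62 = 44 × 62 mm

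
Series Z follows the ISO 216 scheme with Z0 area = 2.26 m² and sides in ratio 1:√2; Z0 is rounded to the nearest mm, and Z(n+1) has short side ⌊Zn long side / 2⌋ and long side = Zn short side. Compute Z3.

Let Z0's short side be w mm. w · w√2 = 2.26 m² = 2,260,000 mm², so w ≈ 1264.1 mm and w√2 ≈ 1787.8 mm → Z0 = 1264 × 1788 mm.
Z1: ⌊1788/2⌋ × 1264 = 894 × 1264 mm
Z2: ⌊1264/2⌋ × 894 = 632 × 894 mm
Z3: ⌊894/2⌋ × 632 = 447 × 632 mm

447 × 632 mm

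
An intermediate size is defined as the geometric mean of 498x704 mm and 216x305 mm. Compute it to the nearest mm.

Short side: √(498 · 216) = √107568 ≈ 328.0 → 328 mm
Long side: √(704 · 305) = √214720 ≈ 463.4 → 463 mm

328 × 463 mm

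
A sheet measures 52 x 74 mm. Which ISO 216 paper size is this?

Aspect ratio 74/52 ≈ 1.423 — close to the ISO √2 ≈ 1.414.
In the A-series (A0 area = 1 m²): A8 = 52 × 74 mm.

A8 (52 × 74 mm)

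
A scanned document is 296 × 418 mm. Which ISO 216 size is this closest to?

Aspect ratio 418/296 ≈ 1.412 — close to the ISO √2 ≈ 1.414.
In the A-series (A0 area = 1 m²): A3 = 297 × 420 mm.
Off by 3 mm total — nearest standard size.

A3 (297 × 420 mm)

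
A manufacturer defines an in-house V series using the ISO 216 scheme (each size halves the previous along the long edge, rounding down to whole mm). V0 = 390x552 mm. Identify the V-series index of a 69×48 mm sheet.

V6

V0: 390 × 552 mm
V1: 276 × 390 mm
V2: 195 × 276 mm
V3: 138 × 195 mm
V4: 97 × 138 mm
V5: 69 × 97 mm
V6: 48 × 69 mm
V7: 34 × 48 mm
→ matches V6.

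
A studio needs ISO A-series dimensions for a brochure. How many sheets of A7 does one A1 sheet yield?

Each ISO step halves the sheet: 1 × A1 → 2 × A2 → 4 × A3 → 8 × A4 → …
From A1 to A7 is 6 halving steps: 2^6 = 64.

64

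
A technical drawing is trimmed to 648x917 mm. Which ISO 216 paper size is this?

C1 (648 × 917 mm)

Aspect ratio 917/648 ≈ 1.415 — close to the ISO √2 ≈ 1.414.
In the C-series (envelope sizes, between A and B): C1 = 648 × 917 mm.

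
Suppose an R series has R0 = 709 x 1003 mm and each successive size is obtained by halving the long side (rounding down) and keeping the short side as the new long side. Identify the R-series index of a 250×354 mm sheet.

R3

R0: 709 × 1003 mm
R1: 501 × 709 mm
R2: 354 × 501 mm
R3: 250 × 354 mm
R4: 177 × 250 mm
→ matches R3.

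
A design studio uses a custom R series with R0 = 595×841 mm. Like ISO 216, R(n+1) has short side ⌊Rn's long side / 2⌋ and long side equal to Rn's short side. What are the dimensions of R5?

105 × 148 mm

R1: ⌊841/2⌋ × 595 = 420 × 595 mm
R2: ⌊595/2⌋ × 420 = 297 × 420 mm
R3: ⌊420/2⌋ × 297 = 210 × 297 mm
R4: ⌊297/2⌋ × 210 = 148 × 210 mm
R5: ⌊210/2⌋ × 148 = 105 × 148 mm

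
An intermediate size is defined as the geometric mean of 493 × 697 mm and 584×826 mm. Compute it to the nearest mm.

537 × 759 mm

Short side: √(493 · 584) = √287912 ≈ 536.6 → 537 mm
Long side: √(697 · 826) = √575722 ≈ 758.8 → 759 mm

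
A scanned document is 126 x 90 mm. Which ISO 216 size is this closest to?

Aspect ratio 126/90 ≈ 1.400 — close to the ISO √2 ≈ 1.414.
In the B-series (B0 = 1000 × 1414 mm): B7 = 88 × 125 mm.
Off by 3 mm total — nearest standard size.

B7 (88 × 125 mm)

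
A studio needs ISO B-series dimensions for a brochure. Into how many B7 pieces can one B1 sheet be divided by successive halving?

64

Each ISO step halves the sheet: 1 × B1 → 2 × B2 → 4 × B3 → 8 × B4 → …
From B1 to B7 is 6 halving steps: 2^6 = 64.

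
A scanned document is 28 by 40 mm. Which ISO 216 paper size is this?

Aspect ratio 40/28 ≈ 1.429 — close to the ISO √2 ≈ 1.414.
In the C-series (envelope sizes, between A and B): C10 = 28 × 40 mm.

C10 (28 × 40 mm)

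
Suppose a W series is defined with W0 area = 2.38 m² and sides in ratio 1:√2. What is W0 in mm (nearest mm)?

Let the short side be w mm. Then w · w√2 = 2.38 m² = 2,380,000 mm².
w² = 2,380,000/√2, so w ≈ 1297.3 mm; long side = w√2 ≈ 1834.6 mm.

1297 × 1835 mm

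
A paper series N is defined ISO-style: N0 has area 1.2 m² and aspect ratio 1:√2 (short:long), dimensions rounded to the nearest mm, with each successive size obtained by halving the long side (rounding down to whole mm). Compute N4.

230 × 325 mm

Let N0's short side be w mm. w · w√2 = 1.2 m² = 1,200,000 mm², so w ≈ 921.2 mm and w√2 ≈ 1302.7 mm → N0 = 921 × 1303 mm.
N1: ⌊1303/2⌋ × 921 = 651 × 921 mm
N2: ⌊921/2⌋ × 651 = 460 × 651 mm
N3: ⌊651/2⌋ × 460 = 325 × 460 mm
N4: ⌊460/2⌋ × 325 = 230 × 325 mm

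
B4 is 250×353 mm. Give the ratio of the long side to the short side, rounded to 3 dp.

353 / 250 = 1.412
ISO 216 targets √2 ≈ 1.414; the -0.002 deviation is from mm rounding.

1.412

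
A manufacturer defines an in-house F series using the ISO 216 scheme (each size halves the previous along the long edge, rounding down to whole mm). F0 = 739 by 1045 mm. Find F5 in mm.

F1: ⌊1045/2⌋ × 739 = 522 × 739 mm
F2: ⌊739/2⌋ × 522 = 369 × 522 mm
F3: ⌊522/2⌋ × 369 = 261 × 369 mm
F4: ⌊369/2⌋ × 261 = 184 × 261 mm
F5: ⌊261/2⌋ × 184 = 130 × 184 mm

130 × 184 mm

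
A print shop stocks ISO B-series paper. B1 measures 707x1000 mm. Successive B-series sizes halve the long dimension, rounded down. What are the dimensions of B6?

B2: ⌊1000/2⌋ × 707 = 500 × 707 mm
B3: ⌊707/2⌋ × 500 = 353 × 500 mm
B4: ⌊500/2⌋ × 353 = 250 × 353 mm
B5: ⌊353/2⌋ × 250 = 176 × 250 mm
B6: ⌊250/2⌋ × 176 = 125 × 176 mm

125 × 176 mm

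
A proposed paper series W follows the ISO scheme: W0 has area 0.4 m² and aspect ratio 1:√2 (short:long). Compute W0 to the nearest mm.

Let the short side be w mm. Then w · w√2 = 0.4 m² = 400,000 mm².
w² = 400,000/√2, so w ≈ 531.8 mm; long side = w√2 ≈ 752.1 mm.

532 × 752 mm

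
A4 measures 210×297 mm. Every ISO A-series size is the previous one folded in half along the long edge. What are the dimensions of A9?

37 × 52 mm

A5: ⌊297/2⌋ × 210 = 148 × 210 mm
A6: ⌊210/2⌋ × 148 = 105 × 148 mm
A7: ⌊148/2⌋ × 105 = 74 × 105 mm
A8: ⌊105/2⌋ × 74 = 52 × 74 mm
A9: ⌊74/2⌋ × 52 = 37 × 52 mm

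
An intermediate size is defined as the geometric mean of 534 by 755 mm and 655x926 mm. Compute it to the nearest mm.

Short side: √(534 · 655) = √349770 ≈ 591.4 → 591 mm
Long side: √(755 · 926) = √699130 ≈ 836.1 → 836 mm

591 × 836 mm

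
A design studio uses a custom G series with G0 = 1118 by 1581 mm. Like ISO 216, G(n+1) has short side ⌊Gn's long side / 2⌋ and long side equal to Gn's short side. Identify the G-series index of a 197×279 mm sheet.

G5

G0: 1118 × 1581 mm
G1: 790 × 1118 mm
G2: 559 × 790 mm
G3: 395 × 559 mm
G4: 279 × 395 mm
G5: 197 × 279 mm
G6: 139 × 197 mm
→ matches G5.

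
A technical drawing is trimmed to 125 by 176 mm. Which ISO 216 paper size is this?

B6 (125 × 176 mm)

Aspect ratio 176/125 ≈ 1.408 — close to the ISO √2 ≈ 1.414.
In the B-series (B0 = 1000 × 1414 mm): B6 = 125 × 176 mm.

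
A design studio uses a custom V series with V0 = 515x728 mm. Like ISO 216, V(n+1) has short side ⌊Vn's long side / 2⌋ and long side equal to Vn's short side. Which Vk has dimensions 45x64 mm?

V7

V0: 515 × 728 mm
V1: 364 × 515 mm
V2: 257 × 364 mm
V3: 182 × 257 mm
V4: 128 × 182 mm
V5: 91 × 128 mm
V6: 64 × 91 mm
V7: 45 × 64 mm
V8: 32 × 45 mm
→ matches V7.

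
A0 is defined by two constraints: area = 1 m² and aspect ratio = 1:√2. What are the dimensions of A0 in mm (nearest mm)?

Let the short side be w mm. Then the long side is w√2 and w · w√2 = 10⁶ mm².
w² = 10⁶/√2, so w = 1000 / 2^(1/4) ≈ 840.9 mm; long side = 1000 · 2^(1/4) ≈ 1189.2 mm.

841 × 1189 mm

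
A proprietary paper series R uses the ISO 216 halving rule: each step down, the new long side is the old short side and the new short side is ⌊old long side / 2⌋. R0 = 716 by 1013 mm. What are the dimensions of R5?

126 × 179 mm

R1 = 506 × 716 mm (from R0 by 1 halving).
R2: ⌊716/2⌋ × 506 = 358 × 506 mm
R3: ⌊506/2⌋ × 358 = 253 × 358 mm
R4: ⌊358/2⌋ × 253 = 179 × 253 mm
R5: ⌊253/2⌋ × 179 = 126 × 179 mm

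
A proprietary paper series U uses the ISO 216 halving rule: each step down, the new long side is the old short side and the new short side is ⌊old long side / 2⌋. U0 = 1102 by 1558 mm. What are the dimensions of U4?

U1: ⌊1558/2⌋ × 1102 = 779 × 1102 mm
U2: ⌊1102/2⌋ × 779 = 551 × 779 mm
U3: ⌊779/2⌋ × 551 = 389 × 551 mm
U4: ⌊551/2⌋ × 389 = 275 × 389 mm

275 × 389 mm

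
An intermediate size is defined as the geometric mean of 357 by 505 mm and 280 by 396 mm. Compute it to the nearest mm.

316 × 447 mm

Short side: √(357 · 280) = √99960 ≈ 316.2 → 316 mm
Long side: √(505 · 396) = √199980 ≈ 447.2 → 447 mm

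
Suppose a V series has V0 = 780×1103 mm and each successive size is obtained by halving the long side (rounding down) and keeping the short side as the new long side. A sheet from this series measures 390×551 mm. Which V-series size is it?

V2

V0: 780 × 1103 mm
V1: 551 × 780 mm
V2: 390 × 551 mm
V3: 275 × 390 mm
→ matches V2.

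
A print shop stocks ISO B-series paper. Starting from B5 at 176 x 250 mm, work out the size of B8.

B6: ⌊250/2⌋ × 176 = 125 × 176 mm
B7: ⌊176/2⌋ × 125 = 88 × 125 mm
B8: ⌊125/2⌋ × 88 = 62 × 88 mm

62 × 88 mm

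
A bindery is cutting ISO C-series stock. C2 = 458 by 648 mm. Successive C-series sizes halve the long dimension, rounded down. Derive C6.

114 × 162 mm

C3: ⌊648/2⌋ × 458 = 324 × 458 mm
C4: ⌊458/2⌋ × 324 = 229 × 324 mm
C5: ⌊324/2⌋ × 229 = 162 × 229 mm
C6: ⌊229/2⌋ × 162 = 114 × 162 mm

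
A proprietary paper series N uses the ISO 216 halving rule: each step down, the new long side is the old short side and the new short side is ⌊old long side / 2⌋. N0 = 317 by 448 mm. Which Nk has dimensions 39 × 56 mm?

N6

N0: 317 × 448 mm
N1: 224 × 317 mm
N2: 158 × 224 mm
N3: 112 × 158 mm
N4: 79 × 112 mm
N5: 56 × 79 mm
N6: 39 × 56 mm
N7: 28 × 39 mm
→ matches N6.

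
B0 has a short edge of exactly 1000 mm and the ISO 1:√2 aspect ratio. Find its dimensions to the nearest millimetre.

Short side = 1000 mm; long side = 1000√2 ≈ 1414.2 mm.

1000 × 1414 mm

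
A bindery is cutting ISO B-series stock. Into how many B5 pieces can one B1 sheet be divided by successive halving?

Each ISO step halves the sheet: 1 × B1 → 2 × B2 → 4 × B3 → 8 × B4 → …
From B1 to B5 is 4 halving steps: 2^4 = 16.

16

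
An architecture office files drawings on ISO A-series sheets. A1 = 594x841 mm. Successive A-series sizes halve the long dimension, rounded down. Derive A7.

74 × 105 mm

A2: ⌊841/2⌋ × 594 = 420 × 594 mm
A3: ⌊594/2⌋ × 420 = 297 × 420 mm
A4: ⌊420/2⌋ × 297 = 210 × 297 mm
A5: ⌊297/2⌋ × 210 = 148 × 210 mm
A6: ⌊210/2⌋ × 148 = 105 × 148 mm
A7: ⌊148/2⌋ × 105 = 74 × 105 mm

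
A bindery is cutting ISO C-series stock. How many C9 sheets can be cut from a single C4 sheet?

32

Each ISO step halves the sheet: 1 × C4 → 2 × C5 → 4 × C6 → 8 × C7 → …
From C4 to C9 is 5 halving steps: 2^5 = 32.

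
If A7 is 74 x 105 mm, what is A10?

26 × 37 mm

A8: ⌊105/2⌋ × 74 = 52 × 74 mm
A9: ⌊74/2⌋ × 52 = 37 × 52 mm
A10: ⌊52/2⌋ × 37 = 26 × 37 mm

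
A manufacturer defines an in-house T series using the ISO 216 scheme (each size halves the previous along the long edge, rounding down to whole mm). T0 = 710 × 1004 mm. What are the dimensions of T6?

T1: ⌊1004/2⌋ × 710 = 502 × 710 mm
T2: ⌊710/2⌋ × 502 = 355 × 502 mm
T3: ⌊502/2⌋ × 355 = 251 × 355 mm
T4: ⌊355/2⌋ × 251 = 177 × 251 mm
T5: ⌊251/2⌋ × 177 = 125 × 177 mm
T6: ⌊177/2⌋ × 125 = 88 × 125 mm

88 × 125 mm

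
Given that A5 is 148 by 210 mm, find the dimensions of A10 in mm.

A6: ⌊210/2⌋ × 148 = 105 × 148 mm
A7: ⌊148/2⌋ × 105 = 74 × 105 mm
A8: ⌊105/2⌋ × 74 = 52 × 74 mm
A9: ⌊74/2⌋ × 52 = 37 × 52 mm
A10: ⌊52/2⌋ × 37 = 26 × 37 mm

26 × 37 mm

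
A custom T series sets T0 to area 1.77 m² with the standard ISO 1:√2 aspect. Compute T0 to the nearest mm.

1119 × 1582 mm

Let the short side be w mm. Then w · w√2 = 1.77 m² = 1,770,000 mm².
w² = 1,770,000/√2, so w ≈ 1118.7 mm; long side = w√2 ≈ 1582.1 mm.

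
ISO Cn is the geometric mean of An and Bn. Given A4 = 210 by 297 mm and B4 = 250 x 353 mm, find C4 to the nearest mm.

Short side: √(210 · 250) = √52500 ≈ 229.1 → 229 mm
Long side: √(297 · 353) = √104841 ≈ 323.8 → 324 mm

229 × 324 mm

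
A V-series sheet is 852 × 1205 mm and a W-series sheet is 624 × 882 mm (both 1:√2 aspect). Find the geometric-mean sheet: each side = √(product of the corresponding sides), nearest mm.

Short side: √(852 · 624) = √531648 ≈ 729.1 → 729 mm
Long side: √(1205 · 882) = √1062810 ≈ 1030.9 → 1031 mm

729 × 1031 mm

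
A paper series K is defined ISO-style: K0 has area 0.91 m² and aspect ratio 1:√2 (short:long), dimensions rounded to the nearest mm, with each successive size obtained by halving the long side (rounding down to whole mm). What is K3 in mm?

283 × 401 mm

Let K0's short side be w mm. w · w√2 = 0.91 m² = 910,000 mm², so w ≈ 802.2 mm and w√2 ≈ 1134.4 mm → K0 = 802 × 1134 mm.
K1: ⌊1134/2⌋ × 802 = 567 × 802 mm
K2: ⌊802/2⌋ × 567 = 401 × 567 mm
K3: ⌊567/2⌋ × 401 = 283 × 401 mm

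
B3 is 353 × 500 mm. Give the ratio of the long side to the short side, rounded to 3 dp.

1.416

500 / 353 = 1.416
ISO 216 targets √2 ≈ 1.414; the +0.002 deviation is from mm rounding.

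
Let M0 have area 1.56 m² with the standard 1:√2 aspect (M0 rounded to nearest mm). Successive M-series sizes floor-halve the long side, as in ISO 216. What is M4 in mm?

262 × 371 mm

Let M0's short side be w mm. w · w√2 = 1.56 m² = 1,560,000 mm², so w ≈ 1050.3 mm and w√2 ≈ 1485.3 mm → M0 = 1050 × 1485 mm.
M1: ⌊1485/2⌋ × 1050 = 742 × 1050 mm
M2: ⌊1050/2⌋ × 742 = 525 × 742 mm
M3: ⌊742/2⌋ × 525 = 371 × 525 mm
M4: ⌊525/2⌋ × 371 = 262 × 371 mm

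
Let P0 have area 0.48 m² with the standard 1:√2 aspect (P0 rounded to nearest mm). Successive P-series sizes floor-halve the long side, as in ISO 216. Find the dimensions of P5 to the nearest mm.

Let P0's short side be w mm. w · w√2 = 0.48 m² = 480,000 mm², so w ≈ 582.6 mm and w√2 ≈ 823.9 mm → P0 = 583 × 824 mm.
P1: ⌊824/2⌋ × 583 = 412 × 583 mm
P2: ⌊583/2⌋ × 412 = 291 × 412 mm
P3: ⌊412/2⌋ × 291 = 206 × 291 mm
P4: ⌊291/2⌋ × 206 = 145 × 206 mm
P5: ⌊206/2⌋ × 145 = 103 × 145 mm

103 × 145 mm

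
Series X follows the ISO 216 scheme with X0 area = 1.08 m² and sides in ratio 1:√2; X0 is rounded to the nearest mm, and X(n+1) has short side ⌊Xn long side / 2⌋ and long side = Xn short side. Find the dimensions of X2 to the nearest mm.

Let X0's short side be w mm. w · w√2 = 1.08 m² = 1,080,000 mm², so w ≈ 873.9 mm and w√2 ≈ 1235.9 mm → X0 = 874 × 1236 mm.
X1: ⌊1236/2⌋ × 874 = 618 × 874 mm
X2: ⌊874/2⌋ × 618 = 437 × 618 mm

437 × 618 mm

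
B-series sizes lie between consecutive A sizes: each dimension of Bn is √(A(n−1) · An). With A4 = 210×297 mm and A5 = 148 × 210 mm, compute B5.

176 × 250 mm

Short side: √(210 · 148) = √31080 ≈ 176.3 → 176 mm
Long side: √(297 · 210) = √62370 ≈ 249.7 → 250 mm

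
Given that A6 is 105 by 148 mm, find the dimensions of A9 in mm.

A7: ⌊148/2⌋ × 105 = 74 × 105 mm
A8: ⌊105/2⌋ × 74 = 52 × 74 mm
A9: ⌊74/2⌋ × 52 = 37 × 52 mm

37 × 52 mm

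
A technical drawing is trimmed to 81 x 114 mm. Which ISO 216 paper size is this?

C7 (81 × 114 mm)

Aspect ratio 114/81 ≈ 1.407 — close to the ISO √2 ≈ 1.414.
In the C-series (envelope sizes, between A and B): C7 = 81 × 114 mm.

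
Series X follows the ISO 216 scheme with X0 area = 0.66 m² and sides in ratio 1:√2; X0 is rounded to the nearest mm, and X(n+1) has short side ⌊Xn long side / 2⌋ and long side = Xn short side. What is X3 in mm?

Let X0's short side be w mm. w · w√2 = 0.66 m² = 660,000 mm², so w ≈ 683.1 mm and w√2 ≈ 966.1 mm → X0 = 683 × 966 mm.
X1: ⌊966/2⌋ × 683 = 483 × 683 mm
X2: ⌊683/2⌋ × 483 = 341 × 483 mm
X3: ⌊483/2⌋ × 341 = 241 × 341 mm

241 × 341 mm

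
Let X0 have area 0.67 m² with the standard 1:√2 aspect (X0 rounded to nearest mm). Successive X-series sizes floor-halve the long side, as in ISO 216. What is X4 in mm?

Let X0's short side be w mm. w · w√2 = 0.67 m² = 670,000 mm², so w ≈ 688.3 mm and w√2 ≈ 973.4 mm → X0 = 688 × 973 mm.
X1: ⌊973/2⌋ × 688 = 486 × 688 mm
X2: ⌊688/2⌋ × 486 = 344 × 486 mm
X3: ⌊486/2⌋ × 344 = 243 × 344 mm
X4: ⌊344/2⌋ × 243 = 172 × 243 mm

172 × 243 mm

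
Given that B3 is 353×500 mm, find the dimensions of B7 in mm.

88 × 125 mm

B4: ⌊500/2⌋ × 353 = 250 × 353 mm
B5: ⌊353/2⌋ × 250 = 176 × 250 mm
B6: ⌊250/2⌋ × 176 = 125 × 176 mm
B7: ⌊176/2⌋ × 125 = 88 × 125 mm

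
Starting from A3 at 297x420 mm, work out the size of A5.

A4: ⌊420/2⌋ × 297 = 210 × 297 mm
A5: ⌊297/2⌋ × 210 = 148 × 210 mm

148 × 210 mm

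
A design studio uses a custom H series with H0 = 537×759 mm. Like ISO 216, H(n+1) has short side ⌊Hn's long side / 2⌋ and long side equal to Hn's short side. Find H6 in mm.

H1: ⌊759/2⌋ × 537 = 379 × 537 mm
H2: ⌊537/2⌋ × 379 = 268 × 379 mm
H3: ⌊379/2⌋ × 268 = 189 × 268 mm
H4: ⌊268/2⌋ × 189 = 134 × 189 mm
H5: ⌊189/2⌋ × 134 = 94 × 134 mm
H6: ⌊134/2⌋ × 94 = 67 × 94 mm

67 × 94 mm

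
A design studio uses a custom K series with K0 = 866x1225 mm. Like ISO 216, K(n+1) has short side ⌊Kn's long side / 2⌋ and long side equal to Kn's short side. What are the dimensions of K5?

153 × 216 mm

K1: ⌊1225/2⌋ × 866 = 612 × 866 mm
K2: ⌊866/2⌋ × 612 = 433 × 612 mm
K3: ⌊612/2⌋ × 433 = 306 × 433 mm
K4: ⌊433/2⌋ × 306 = 216 × 306 mm
K5: ⌊306/2⌋ × 216 = 153 × 216 mm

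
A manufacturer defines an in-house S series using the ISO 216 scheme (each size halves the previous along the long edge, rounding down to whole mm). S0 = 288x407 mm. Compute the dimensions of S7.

S1 = 203 × 288 mm (from S0 by 1 halving).
S2: ⌊288/2⌋ × 203 = 144 × 203 mm
S3: ⌊203/2⌋ × 144 = 101 × 144 mm
S4: ⌊144/2⌋ × 101 = 72 × 101 mm
S5: ⌊101/2⌋ × 72 = 50 × 72 mm
S6: ⌊72/2⌋ × 50 = 36 × 50 mm
S7: ⌊50/2⌋ × 36 = 25 × 36 mm

25 × 36 mm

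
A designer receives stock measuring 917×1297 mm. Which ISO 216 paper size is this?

Aspect ratio 1297/917 ≈ 1.414 — close to the ISO √2 ≈ 1.414.
In the C-series (envelope sizes, between A and B): C0 = 917 × 1297 mm.

C0 (917 × 1297 mm)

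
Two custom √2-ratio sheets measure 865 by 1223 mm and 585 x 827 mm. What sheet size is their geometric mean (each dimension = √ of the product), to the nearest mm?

711 × 1006 mm

Short side: √(865 · 585) = √506025 ≈ 711.4 → 711 mm
Long side: √(1223 · 827) = √1011421 ≈ 1005.7 → 1006 mm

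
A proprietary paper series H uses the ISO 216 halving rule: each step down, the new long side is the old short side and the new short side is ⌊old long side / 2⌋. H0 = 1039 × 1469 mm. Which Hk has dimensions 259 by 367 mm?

H4

H0: 1039 × 1469 mm
H1: 734 × 1039 mm
H2: 519 × 734 mm
H3: 367 × 519 mm
H4: 259 × 367 mm
H5: 183 × 259 mm
→ matches H4.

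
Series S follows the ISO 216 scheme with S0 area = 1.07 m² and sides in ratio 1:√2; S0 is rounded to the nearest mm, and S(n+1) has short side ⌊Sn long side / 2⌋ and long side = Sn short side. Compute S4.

Let S0's short side be w mm. w · w√2 = 1.07 m² = 1,070,000 mm², so w ≈ 869.8 mm and w√2 ≈ 1230.1 mm → S0 = 870 × 1230 mm.
S1: ⌊1230/2⌋ × 870 = 615 × 870 mm
S2: ⌊870/2⌋ × 615 = 435 × 615 mm
S3: ⌊615/2⌋ × 435 = 307 × 435 mm
S4: ⌊435/2⌋ × 307 = 217 × 307 mm

217 × 307 mm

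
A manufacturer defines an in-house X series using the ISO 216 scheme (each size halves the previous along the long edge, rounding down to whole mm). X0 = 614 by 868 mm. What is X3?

217 × 307 mm

X1 = 434 × 614 mm (from X0 by 1 halving).
X2: ⌊614/2⌋ × 434 = 307 × 434 mm
X3: ⌊434/2⌋ × 307 = 217 × 307 mm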